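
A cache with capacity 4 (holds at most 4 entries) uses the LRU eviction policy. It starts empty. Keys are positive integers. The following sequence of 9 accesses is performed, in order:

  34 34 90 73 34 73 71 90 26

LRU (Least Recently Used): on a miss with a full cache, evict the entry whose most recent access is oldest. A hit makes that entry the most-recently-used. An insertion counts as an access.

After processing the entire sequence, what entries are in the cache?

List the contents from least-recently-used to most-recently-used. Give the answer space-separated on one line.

LRU simulation (capacity=4):
  1. access 34: MISS. Cache (LRU->MRU): [34]
  2. access 34: HIT. Cache (LRU->MRU): [34]
  3. access 90: MISS. Cache (LRU->MRU): [34 90]
  4. access 73: MISS. Cache (LRU->MRU): [34 90 73]
  5. access 34: HIT. Cache (LRU->MRU): [90 73 34]
  6. access 73: HIT. Cache (LRU->MRU): [90 34 73]
  7. access 71: MISS. Cache (LRU->MRU): [90 34 73 71]
  8. access 90: HIT. Cache (LRU->MRU): [34 73 71 90]
  9. access 26: MISS, evict 34. Cache (LRU->MRU): [73 71 90 26]
Total: 4 hits, 5 misses, 1 evictions

Answer: 73 71 90 26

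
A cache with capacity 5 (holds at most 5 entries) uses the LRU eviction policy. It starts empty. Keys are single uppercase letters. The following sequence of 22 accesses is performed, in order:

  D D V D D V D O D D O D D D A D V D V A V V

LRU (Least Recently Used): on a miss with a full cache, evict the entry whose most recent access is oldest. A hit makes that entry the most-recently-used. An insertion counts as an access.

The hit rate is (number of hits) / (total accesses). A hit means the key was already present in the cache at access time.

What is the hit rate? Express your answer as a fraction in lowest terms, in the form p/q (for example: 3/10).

LRU simulation (capacity=5):
  1. access D: MISS. Cache (LRU->MRU): [D]
  2. access D: HIT. Cache (LRU->MRU): [D]
  3. access V: MISS. Cache (LRU->MRU): [D V]
  4. access D: HIT. Cache (LRU->MRU): [V D]
  5. access D: HIT. Cache (LRU->MRU): [V D]
  6. access V: HIT. Cache (LRU->MRU): [D V]
  7. access D: HIT. Cache (LRU->MRU): [V D]
  8. access O: MISS. Cache (LRU->MRU): [V D O]
  9. access D: HIT. Cache (LRU->MRU): [V O D]
  10. access D: HIT. Cache (LRU->MRU): [V O D]
  11. access O: HIT. Cache (LRU->MRU): [V D O]
  12. access D: HIT. Cache (LRU->MRU): [V O D]
  13. access D: HIT. Cache (LRU->MRU): [V O D]
  14. access D: HIT. Cache (LRU->MRU): [V O D]
  15. access A: MISS. Cache (LRU->MRU): [V O D A]
  16. access D: HIT. Cache (LRU->MRU): [V O A D]
  17. access V: HIT. Cache (LRU->MRU): [O A D V]
  18. access D: HIT. Cache (LRU->MRU): [O A V D]
  19. access V: HIT. Cache (LRU->MRU): [O A D V]
  20. access A: HIT. Cache (LRU->MRU): [O D V A]
  21. access V: HIT. Cache (LRU->MRU): [O D A V]
  22. access V: HIT. Cache (LRU->MRU): [O D A V]
Total: 18 hits, 4 misses, 0 evictions

Hit rate = 18/22 = 9/11

Answer: 9/11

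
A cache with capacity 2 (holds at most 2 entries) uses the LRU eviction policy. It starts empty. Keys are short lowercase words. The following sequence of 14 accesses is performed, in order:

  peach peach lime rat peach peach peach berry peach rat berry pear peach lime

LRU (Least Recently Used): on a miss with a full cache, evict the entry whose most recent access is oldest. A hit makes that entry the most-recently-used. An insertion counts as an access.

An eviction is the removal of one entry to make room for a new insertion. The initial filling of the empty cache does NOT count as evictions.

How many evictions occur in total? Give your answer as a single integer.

Answer: 8

Derivation:
LRU simulation (capacity=2):
  1. access peach: MISS. Cache (LRU->MRU): [peach]
  2. access peach: HIT. Cache (LRU->MRU): [peach]
  3. access lime: MISS. Cache (LRU->MRU): [peach lime]
  4. access rat: MISS, evict peach. Cache (LRU->MRU): [lime rat]
  5. access peach: MISS, evict lime. Cache (LRU->MRU): [rat peach]
  6. access peach: HIT. Cache (LRU->MRU): [rat peach]
  7. access peach: HIT. Cache (LRU->MRU): [rat peach]
  8. access berry: MISS, evict rat. Cache (LRU->MRU): [peach berry]
  9. access peach: HIT. Cache (LRU->MRU): [berry peach]
  10. access rat: MISS, evict berry. Cache (LRU->MRU): [peach rat]
  11. access berry: MISS, evict peach. Cache (LRU->MRU): [rat berry]
  12. access pear: MISS, evict rat. Cache (LRU->MRU): [berry pear]
  13. access peach: MISS, evict berry. Cache (LRU->MRU): [pear peach]
  14. access lime: MISS, evict pear. Cache (LRU->MRU): [peach lime]
Total: 4 hits, 10 misses, 8 evictions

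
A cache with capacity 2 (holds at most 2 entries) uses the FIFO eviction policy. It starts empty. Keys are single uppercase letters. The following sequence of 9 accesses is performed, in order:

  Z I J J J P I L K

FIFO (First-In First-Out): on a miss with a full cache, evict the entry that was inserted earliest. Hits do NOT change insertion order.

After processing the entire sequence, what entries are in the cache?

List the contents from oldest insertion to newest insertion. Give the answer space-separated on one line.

Answer: L K

Derivation:
FIFO simulation (capacity=2):
  1. access Z: MISS. Cache (old->new): [Z]
  2. access I: MISS. Cache (old->new): [Z I]
  3. access J: MISS, evict Z. Cache (old->new): [I J]
  4. access J: HIT. Cache (old->new): [I J]
  5. access J: HIT. Cache (old->new): [I J]
  6. access P: MISS, evict I. Cache (old->new): [J P]
  7. access I: MISS, evict J. Cache (old->new): [P I]
  8. access L: MISS, evict P. Cache (old->new): [I L]
  9. access K: MISS, evict I. Cache (old->new): [L K]
Total: 2 hits, 7 misses, 5 evictions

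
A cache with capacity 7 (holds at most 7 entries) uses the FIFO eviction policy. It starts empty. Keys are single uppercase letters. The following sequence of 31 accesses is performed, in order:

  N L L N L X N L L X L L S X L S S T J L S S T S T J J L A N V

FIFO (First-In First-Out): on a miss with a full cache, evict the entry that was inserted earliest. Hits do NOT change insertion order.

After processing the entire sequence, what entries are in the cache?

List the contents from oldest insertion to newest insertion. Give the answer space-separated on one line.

Answer: L X S T J A V

Derivation:
FIFO simulation (capacity=7):
  1. access N: MISS. Cache (old->new): [N]
  2. access L: MISS. Cache (old->new): [N L]
  3. access L: HIT. Cache (old->new): [N L]
  4. access N: HIT. Cache (old->new): [N L]
  5. access L: HIT. Cache (old->new): [N L]
  6. access X: MISS. Cache (old->new): [N L X]
  7. access N: HIT. Cache (old->new): [N L X]
  8. access L: HIT. Cache (old->new): [N L X]
  9. access L: HIT. Cache (old->new): [N L X]
  10. access X: HIT. Cache (old->new): [N L X]
  11. access L: HIT. Cache (old->new): [N L X]
  12. access L: HIT. Cache (old->new): [N L X]
  13. access S: MISS. Cache (old->new): [N L X S]
  14. access X: HIT. Cache (old->new): [N L X S]
  15. access L: HIT. Cache (old->new): [N L X S]
  16. access S: HIT. Cache (old->new): [N L X S]
  17. access S: HIT. Cache (old->new): [N L X S]
  18. access T: MISS. Cache (old->new): [N L X S T]
  19. access J: MISS. Cache (old->new): [N L X S T J]
  20. access L: HIT. Cache (old->new): [N L X S T J]
  21. access S: HIT. Cache (old->new): [N L X S T J]
  22. access S: HIT. Cache (old->new): [N L X S T J]
  23. access T: HIT. Cache (old->new): [N L X S T J]
  24. access S: HIT. Cache (old->new): [N L X S T J]
  25. access T: HIT. Cache (old->new): [N L X S T J]
  26. access J: HIT. Cache (old->new): [N L X S T J]
  27. access J: HIT. Cache (old->new): [N L X S T J]
  28. access L: HIT. Cache (old->new): [N L X S T J]
  29. access A: MISS. Cache (old->new): [N L X S T J A]
  30. access N: HIT. Cache (old->new): [N L X S T J A]
  31. access V: MISS, evict N. Cache (old->new): [L X S T J A V]
Total: 23 hits, 8 misses, 1 evictions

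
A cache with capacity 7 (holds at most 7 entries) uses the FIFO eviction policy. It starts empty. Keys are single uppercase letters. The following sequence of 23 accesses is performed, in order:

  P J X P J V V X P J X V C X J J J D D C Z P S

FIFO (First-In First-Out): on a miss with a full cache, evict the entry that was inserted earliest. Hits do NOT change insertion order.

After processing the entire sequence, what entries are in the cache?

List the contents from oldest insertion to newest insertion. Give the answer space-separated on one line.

Answer: J X V C D Z S

Derivation:
FIFO simulation (capacity=7):
  1. access P: MISS. Cache (old->new): [P]
  2. access J: MISS. Cache (old->new): [P J]
  3. access X: MISS. Cache (old->new): [P J X]
  4. access P: HIT. Cache (old->new): [P J X]
  5. access J: HIT. Cache (old->new): [P J X]
  6. access V: MISS. Cache (old->new): [P J X V]
  7. access V: HIT. Cache (old->new): [P J X V]
  8. access X: HIT. Cache (old->new): [P J X V]
  9. access P: HIT. Cache (old->new): [P J X V]
  10. access J: HIT. Cache (old->new): [P J X V]
  11. access X: HIT. Cache (old->new): [P J X V]
  12. access V: HIT. Cache (old->new): [P J X V]
  13. access C: MISS. Cache (old->new): [P J X V C]
  14. access X: HIT. Cache (old->new): [P J X V C]
  15. access J: HIT. Cache (old->new): [P J X V C]
  16. access J: HIT. Cache (old->new): [P J X V C]
  17. access J: HIT. Cache (old->new): [P J X V C]
  18. access D: MISS. Cache (old->new): [P J X V C D]
  19. access D: HIT. Cache (old->new): [P J X V C D]
  20. access C: HIT. Cache (old->new): [P J X V C D]
  21. access Z: MISS. Cache (old->new): [P J X V C D Z]
  22. access P: HIT. Cache (old->new): [P J X V C D Z]
  23. access S: MISS, evict P. Cache (old->new): [J X V C D Z S]
Total: 15 hits, 8 misses, 1 evictions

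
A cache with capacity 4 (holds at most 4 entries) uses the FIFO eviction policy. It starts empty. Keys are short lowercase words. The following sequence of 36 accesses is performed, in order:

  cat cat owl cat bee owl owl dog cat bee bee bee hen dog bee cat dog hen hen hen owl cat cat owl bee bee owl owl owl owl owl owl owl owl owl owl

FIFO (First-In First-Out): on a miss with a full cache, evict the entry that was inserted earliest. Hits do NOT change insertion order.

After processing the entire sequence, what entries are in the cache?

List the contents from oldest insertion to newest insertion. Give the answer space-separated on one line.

Answer: hen cat owl bee

Derivation:
FIFO simulation (capacity=4):
  1. access cat: MISS. Cache (old->new): [cat]
  2. access cat: HIT. Cache (old->new): [cat]
  3. access owl: MISS. Cache (old->new): [cat owl]
  4. access cat: HIT. Cache (old->new): [cat owl]
  5. access bee: MISS. Cache (old->new): [cat owl bee]
  6. access owl: HIT. Cache (old->new): [cat owl bee]
  7. access owl: HIT. Cache (old->new): [cat owl bee]
  8. access dog: MISS. Cache (old->new): [cat owl bee dog]
  9. access cat: HIT. Cache (old->new): [cat owl bee dog]
  10. access bee: HIT. Cache (old->new): [cat owl bee dog]
  11. access bee: HIT. Cache (old->new): [cat owl bee dog]
  12. access bee: HIT. Cache (old->new): [cat owl bee dog]
  13. access hen: MISS, evict cat. Cache (old->new): [owl bee dog hen]
  14. access dog: HIT. Cache (old->new): [owl bee dog hen]
  15. access bee: HIT. Cache (old->new): [owl bee dog hen]
  16. access cat: MISS, evict owl. Cache (old->new): [bee dog hen cat]
  17. access dog: HIT. Cache (old->new): [bee dog hen cat]
  18. access hen: HIT. Cache (old->new): [bee dog hen cat]
  19. access hen: HIT. Cache (old->new): [bee dog hen cat]
  20. access hen: HIT. Cache (old->new): [bee dog hen cat]
  21. access owl: MISS, evict bee. Cache (old->new): [dog hen cat owl]
  22. access cat: HIT. Cache (old->new): [dog hen cat owl]
  23. access cat: HIT. Cache (old->new): [dog hen cat owl]
  24. access owl: HIT. Cache (old->new): [dog hen cat owl]
  25. access bee: MISS, evict dog. Cache (old->new): [hen cat owl bee]
  26. access bee: HIT. Cache (old->new): [hen cat owl bee]
  27. access owl: HIT. Cache (old->new): [hen cat owl bee]
  28. access owl: HIT. Cache (old->new): [hen cat owl bee]
  29. access owl: HIT. Cache (old->new): [hen cat owl bee]
  30. access owl: HIT. Cache (old->new): [hen cat owl bee]
  31. access owl: HIT. Cache (old->new): [hen cat owl bee]
  32. access owl: HIT. Cache (old->new): [hen cat owl bee]
  33. access owl: HIT. Cache (old->new): [hen cat owl bee]
  34. access owl: HIT. Cache (old->new): [hen cat owl bee]
  35. access owl: HIT. Cache (old->new): [hen cat owl bee]
  36. access owl: HIT. Cache (old->new): [hen cat owl bee]
Total: 28 hits, 8 misses, 4 evictions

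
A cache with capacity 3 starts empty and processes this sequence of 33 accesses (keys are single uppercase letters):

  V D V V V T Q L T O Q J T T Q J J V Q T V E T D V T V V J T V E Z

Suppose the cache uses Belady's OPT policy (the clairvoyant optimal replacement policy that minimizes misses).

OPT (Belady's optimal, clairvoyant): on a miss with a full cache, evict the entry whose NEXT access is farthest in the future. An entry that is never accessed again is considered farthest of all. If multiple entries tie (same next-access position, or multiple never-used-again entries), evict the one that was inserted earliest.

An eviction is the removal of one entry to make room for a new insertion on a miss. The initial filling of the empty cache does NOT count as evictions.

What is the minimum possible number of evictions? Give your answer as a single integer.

Answer: 10

Derivation:
OPT (Belady) simulation (capacity=3):
  1. access V: MISS. Cache: [V]
  2. access D: MISS. Cache: [V D]
  3. access V: HIT. Next use of V: step 4. Cache: [V D]
  4. access V: HIT. Next use of V: step 5. Cache: [V D]
  5. access V: HIT. Next use of V: step 18. Cache: [V D]
  6. access T: MISS. Cache: [V D T]
  7. access Q: MISS, evict D (next use: step 24). Cache: [V T Q]
  8. access L: MISS, evict V (next use: step 18). Cache: [T Q L]
  9. access T: HIT. Next use of T: step 13. Cache: [T Q L]
  10. access O: MISS, evict L (next use: never). Cache: [T Q O]
  11. access Q: HIT. Next use of Q: step 15. Cache: [T Q O]
  12. access J: MISS, evict O (next use: never). Cache: [T Q J]
  13. access T: HIT. Next use of T: step 14. Cache: [T Q J]
  14. access T: HIT. Next use of T: step 20. Cache: [T Q J]
  15. access Q: HIT. Next use of Q: step 19. Cache: [T Q J]
  16. access J: HIT. Next use of J: step 17. Cache: [T Q J]
  17. access J: HIT. Next use of J: step 29. Cache: [T Q J]
  18. access V: MISS, evict J (next use: step 29). Cache: [T Q V]
  19. access Q: HIT. Next use of Q: never. Cache: [T Q V]
  20. access T: HIT. Next use of T: step 23. Cache: [T Q V]
  21. access V: HIT. Next use of V: step 25. Cache: [T Q V]
  22. access E: MISS, evict Q (next use: never). Cache: [T V E]
  23. access T: HIT. Next use of T: step 26. Cache: [T V E]
  24. access D: MISS, evict E (next use: step 32). Cache: [T V D]
  25. access V: HIT. Next use of V: step 27. Cache: [T V D]
  26. access T: HIT. Next use of T: step 30. Cache: [T V D]
  27. access V: HIT. Next use of V: step 28. Cache: [T V D]
  28. access V: HIT. Next use of V: step 31. Cache: [T V D]
  29. access J: MISS, evict D (next use: never). Cache: [T V J]
  30. access T: HIT. Next use of T: never. Cache: [T V J]
  31. access V: HIT. Next use of V: never. Cache: [T V J]
  32. access E: MISS, evict T (next use: never). Cache: [V J E]
  33. access Z: MISS, evict V (next use: never). Cache: [J E Z]
Total: 20 hits, 13 misses, 10 evictions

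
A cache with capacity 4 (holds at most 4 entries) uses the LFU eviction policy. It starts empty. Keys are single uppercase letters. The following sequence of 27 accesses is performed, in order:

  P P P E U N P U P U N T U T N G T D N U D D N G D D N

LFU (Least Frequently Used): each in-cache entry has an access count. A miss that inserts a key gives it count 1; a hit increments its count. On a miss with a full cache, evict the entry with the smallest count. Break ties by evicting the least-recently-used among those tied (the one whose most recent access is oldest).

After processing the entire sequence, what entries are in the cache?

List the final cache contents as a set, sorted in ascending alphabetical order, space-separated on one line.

LFU simulation (capacity=4):
  1. access P: MISS. Cache: [P(c=1)]
  2. access P: HIT, count now 2. Cache: [P(c=2)]
  3. access P: HIT, count now 3. Cache: [P(c=3)]
  4. access E: MISS. Cache: [E(c=1) P(c=3)]
  5. access U: MISS. Cache: [E(c=1) U(c=1) P(c=3)]
  6. access N: MISS. Cache: [E(c=1) U(c=1) N(c=1) P(c=3)]
  7. access P: HIT, count now 4. Cache: [E(c=1) U(c=1) N(c=1) P(c=4)]
  8. access U: HIT, count now 2. Cache: [E(c=1) N(c=1) U(c=2) P(c=4)]
  9. access P: HIT, count now 5. Cache: [E(c=1) N(c=1) U(c=2) P(c=5)]
  10. access U: HIT, count now 3. Cache: [E(c=1) N(c=1) U(c=3) P(c=5)]
  11. access N: HIT, count now 2. Cache: [E(c=1) N(c=2) U(c=3) P(c=5)]
  12. access T: MISS, evict E(c=1). Cache: [T(c=1) N(c=2) U(c=3) P(c=5)]
  13. access U: HIT, count now 4. Cache: [T(c=1) N(c=2) U(c=4) P(c=5)]
  14. access T: HIT, count now 2. Cache: [N(c=2) T(c=2) U(c=4) P(c=5)]
  15. access N: HIT, count now 3. Cache: [T(c=2) N(c=3) U(c=4) P(c=5)]
  16. access G: MISS, evict T(c=2). Cache: [G(c=1) N(c=3) U(c=4) P(c=5)]
  17. access T: MISS, evict G(c=1). Cache: [T(c=1) N(c=3) U(c=4) P(c=5)]
  18. access D: MISS, evict T(c=1). Cache: [D(c=1) N(c=3) U(c=4) P(c=5)]
  19. access N: HIT, count now 4. Cache: [D(c=1) U(c=4) N(c=4) P(c=5)]
  20. access U: HIT, count now 5. Cache: [D(c=1) N(c=4) P(c=5) U(c=5)]
  21. access D: HIT, count now 2. Cache: [D(c=2) N(c=4) P(c=5) U(c=5)]
  22. access D: HIT, count now 3. Cache: [D(c=3) N(c=4) P(c=5) U(c=5)]
  23. access N: HIT, count now 5. Cache: [D(c=3) P(c=5) U(c=5) N(c=5)]
  24. access G: MISS, evict D(c=3). Cache: [G(c=1) P(c=5) U(c=5) N(c=5)]
  25. access D: MISS, evict G(c=1). Cache: [D(c=1) P(c=5) U(c=5) N(c=5)]
  26. access D: HIT, count now 2. Cache: [D(c=2) P(c=5) U(c=5) N(c=5)]
  27. access N: HIT, count now 6. Cache: [D(c=2) P(c=5) U(c=5) N(c=6)]
Total: 17 hits, 10 misses, 6 evictions

Answer: D N P U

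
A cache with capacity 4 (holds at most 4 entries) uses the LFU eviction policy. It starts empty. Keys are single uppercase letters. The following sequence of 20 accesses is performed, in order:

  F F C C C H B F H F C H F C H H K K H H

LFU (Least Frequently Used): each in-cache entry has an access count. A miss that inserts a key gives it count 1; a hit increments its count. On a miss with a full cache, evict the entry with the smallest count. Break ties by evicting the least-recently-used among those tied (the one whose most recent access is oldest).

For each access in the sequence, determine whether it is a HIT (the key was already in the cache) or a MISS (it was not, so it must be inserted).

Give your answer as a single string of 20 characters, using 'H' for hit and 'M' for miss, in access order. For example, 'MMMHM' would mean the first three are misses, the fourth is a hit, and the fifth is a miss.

LFU simulation (capacity=4):
  1. access F: MISS. Cache: [F(c=1)]
  2. access F: HIT, count now 2. Cache: [F(c=2)]
  3. access C: MISS. Cache: [C(c=1) F(c=2)]
  4. access C: HIT, count now 2. Cache: [F(c=2) C(c=2)]
  5. access C: HIT, count now 3. Cache: [F(c=2) C(c=3)]
  6. access H: MISS. Cache: [H(c=1) F(c=2) C(c=3)]
  7. access B: MISS. Cache: [H(c=1) B(c=1) F(c=2) C(c=3)]
  8. access F: HIT, count now 3. Cache: [H(c=1) B(c=1) C(c=3) F(c=3)]
  9. access H: HIT, count now 2. Cache: [B(c=1) H(c=2) C(c=3) F(c=3)]
  10. access F: HIT, count now 4. Cache: [B(c=1) H(c=2) C(c=3) F(c=4)]
  11. access C: HIT, count now 4. Cache: [B(c=1) H(c=2) F(c=4) C(c=4)]
  12. access H: HIT, count now 3. Cache: [B(c=1) H(c=3) F(c=4) C(c=4)]
  13. access F: HIT, count now 5. Cache: [B(c=1) H(c=3) C(c=4) F(c=5)]
  14. access C: HIT, count now 5. Cache: [B(c=1) H(c=3) F(c=5) C(c=5)]
  15. access H: HIT, count now 4. Cache: [B(c=1) H(c=4) F(c=5) C(c=5)]
  16. access H: HIT, count now 5. Cache: [B(c=1) F(c=5) C(c=5) H(c=5)]
  17. access K: MISS, evict B(c=1). Cache: [K(c=1) F(c=5) C(c=5) H(c=5)]
  18. access K: HIT, count now 2. Cache: [K(c=2) F(c=5) C(c=5) H(c=5)]
  19. access H: HIT, count now 6. Cache: [K(c=2) F(c=5) C(c=5) H(c=6)]
  20. access H: HIT, count now 7. Cache: [K(c=2) F(c=5) C(c=5) H(c=7)]
Total: 15 hits, 5 misses, 1 evictions

Answer: MHMHHMMHHHHHHHHHMHHH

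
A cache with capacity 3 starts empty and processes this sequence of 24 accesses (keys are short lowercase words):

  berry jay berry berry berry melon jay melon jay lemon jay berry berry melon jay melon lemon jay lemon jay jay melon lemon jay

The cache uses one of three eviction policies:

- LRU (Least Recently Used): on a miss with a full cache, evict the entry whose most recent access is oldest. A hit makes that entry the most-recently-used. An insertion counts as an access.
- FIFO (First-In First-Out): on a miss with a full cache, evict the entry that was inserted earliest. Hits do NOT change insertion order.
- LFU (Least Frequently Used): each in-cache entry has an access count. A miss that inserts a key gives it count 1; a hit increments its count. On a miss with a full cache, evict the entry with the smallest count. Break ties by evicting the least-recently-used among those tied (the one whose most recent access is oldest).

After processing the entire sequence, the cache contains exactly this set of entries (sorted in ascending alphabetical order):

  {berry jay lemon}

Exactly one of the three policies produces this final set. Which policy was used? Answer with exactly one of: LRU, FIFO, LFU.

Simulating under each policy and comparing final sets:
  LRU: final set = {jay lemon melon} -> differs
  FIFO: final set = {jay lemon melon} -> differs
  LFU: final set = {berry jay lemon} -> MATCHES target
Only LFU produces the target set.

Answer: LFU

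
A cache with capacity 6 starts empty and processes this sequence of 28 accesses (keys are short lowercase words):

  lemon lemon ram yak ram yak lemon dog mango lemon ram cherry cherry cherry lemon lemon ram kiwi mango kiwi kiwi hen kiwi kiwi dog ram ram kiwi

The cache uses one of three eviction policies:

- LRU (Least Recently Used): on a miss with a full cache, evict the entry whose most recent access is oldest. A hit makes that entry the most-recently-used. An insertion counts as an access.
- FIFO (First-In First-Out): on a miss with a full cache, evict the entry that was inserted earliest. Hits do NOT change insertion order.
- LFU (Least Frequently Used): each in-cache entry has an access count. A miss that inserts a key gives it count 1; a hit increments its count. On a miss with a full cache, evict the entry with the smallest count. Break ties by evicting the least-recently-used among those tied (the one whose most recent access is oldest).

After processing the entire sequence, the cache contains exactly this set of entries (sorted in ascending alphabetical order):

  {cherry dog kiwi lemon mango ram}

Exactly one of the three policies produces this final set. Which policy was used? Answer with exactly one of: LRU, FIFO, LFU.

Simulating under each policy and comparing final sets:
  LRU: final set = {dog hen kiwi lemon mango ram} -> differs
  FIFO: final set = {cherry dog hen kiwi mango ram} -> differs
  LFU: final set = {cherry dog kiwi lemon mango ram} -> MATCHES target
Only LFU produces the target set.

Answer: LFU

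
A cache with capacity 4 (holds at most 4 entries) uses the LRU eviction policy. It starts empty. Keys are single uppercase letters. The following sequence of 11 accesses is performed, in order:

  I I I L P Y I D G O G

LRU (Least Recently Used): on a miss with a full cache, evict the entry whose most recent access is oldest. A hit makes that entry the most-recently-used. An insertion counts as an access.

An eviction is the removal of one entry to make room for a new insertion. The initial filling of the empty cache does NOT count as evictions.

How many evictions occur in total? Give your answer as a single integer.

LRU simulation (capacity=4):
  1. access I: MISS. Cache (LRU->MRU): [I]
  2. access I: HIT. Cache (LRU->MRU): [I]
  3. access I: HIT. Cache (LRU->MRU): [I]
  4. access L: MISS. Cache (LRU->MRU): [I L]
  5. access P: MISS. Cache (LRU->MRU): [I L P]
  6. access Y: MISS. Cache (LRU->MRU): [I L P Y]
  7. access I: HIT. Cache (LRU->MRU): [L P Y I]
  8. access D: MISS, evict L. Cache (LRU->MRU): [P Y I D]
  9. access G: MISS, evict P. Cache (LRU->MRU): [Y I D G]
  10. access O: MISS, evict Y. Cache (LRU->MRU): [I D G O]
  11. access G: HIT. Cache (LRU->MRU): [I D O G]
Total: 4 hits, 7 misses, 3 evictions

Answer: 3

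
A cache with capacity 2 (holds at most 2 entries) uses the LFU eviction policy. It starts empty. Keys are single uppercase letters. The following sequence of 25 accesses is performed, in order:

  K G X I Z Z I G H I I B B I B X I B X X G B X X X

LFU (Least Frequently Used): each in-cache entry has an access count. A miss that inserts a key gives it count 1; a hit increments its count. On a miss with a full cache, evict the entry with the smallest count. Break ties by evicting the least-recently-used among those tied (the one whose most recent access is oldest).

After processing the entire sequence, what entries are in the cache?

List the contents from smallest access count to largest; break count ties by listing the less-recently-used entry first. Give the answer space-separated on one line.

Answer: X I

Derivation:
LFU simulation (capacity=2):
  1. access K: MISS. Cache: [K(c=1)]
  2. access G: MISS. Cache: [K(c=1) G(c=1)]
  3. access X: MISS, evict K(c=1). Cache: [G(c=1) X(c=1)]
  4. access I: MISS, evict G(c=1). Cache: [X(c=1) I(c=1)]
  5. access Z: MISS, evict X(c=1). Cache: [I(c=1) Z(c=1)]
  6. access Z: HIT, count now 2. Cache: [I(c=1) Z(c=2)]
  7. access I: HIT, count now 2. Cache: [Z(c=2) I(c=2)]
  8. access G: MISS, evict Z(c=2). Cache: [G(c=1) I(c=2)]
  9. access H: MISS, evict G(c=1). Cache: [H(c=1) I(c=2)]
  10. access I: HIT, count now 3. Cache: [H(c=1) I(c=3)]
  11. access I: HIT, count now 4. Cache: [H(c=1) I(c=4)]
  12. access B: MISS, evict H(c=1). Cache: [B(c=1) I(c=4)]
  13. access B: HIT, count now 2. Cache: [B(c=2) I(c=4)]
  14. access I: HIT, count now 5. Cache: [B(c=2) I(c=5)]
  15. access B: HIT, count now 3. Cache: [B(c=3) I(c=5)]
  16. access X: MISS, evict B(c=3). Cache: [X(c=1) I(c=5)]
  17. access I: HIT, count now 6. Cache: [X(c=1) I(c=6)]
  18. access B: MISS, evict X(c=1). Cache: [B(c=1) I(c=6)]
  19. access X: MISS, evict B(c=1). Cache: [X(c=1) I(c=6)]
  20. access X: HIT, count now 2. Cache: [X(c=2) I(c=6)]
  21. access G: MISS, evict X(c=2). Cache: [G(c=1) I(c=6)]
  22. access B: MISS, evict G(c=1). Cache: [B(c=1) I(c=6)]
  23. access X: MISS, evict B(c=1). Cache: [X(c=1) I(c=6)]
  24. access X: HIT, count now 2. Cache: [X(c=2) I(c=6)]
  25. access X: HIT, count now 3. Cache: [X(c=3) I(c=6)]
Total: 11 hits, 14 misses, 12 evictions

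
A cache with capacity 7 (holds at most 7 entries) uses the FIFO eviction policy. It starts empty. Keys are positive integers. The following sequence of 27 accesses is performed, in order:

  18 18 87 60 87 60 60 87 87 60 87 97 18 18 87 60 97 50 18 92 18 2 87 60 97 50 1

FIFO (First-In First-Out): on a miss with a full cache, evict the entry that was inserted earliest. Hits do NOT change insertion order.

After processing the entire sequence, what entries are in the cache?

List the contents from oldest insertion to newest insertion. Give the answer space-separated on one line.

Answer: 87 60 97 50 92 2 1

Derivation:
FIFO simulation (capacity=7):
  1. access 18: MISS. Cache (old->new): [18]
  2. access 18: HIT. Cache (old->new): [18]
  3. access 87: MISS. Cache (old->new): [18 87]
  4. access 60: MISS. Cache (old->new): [18 87 60]
  5. access 87: HIT. Cache (old->new): [18 87 60]
  6. access 60: HIT. Cache (old->new): [18 87 60]
  7. access 60: HIT. Cache (old->new): [18 87 60]
  8. access 87: HIT. Cache (old->new): [18 87 60]
  9. access 87: HIT. Cache (old->new): [18 87 60]
  10. access 60: HIT. Cache (old->new): [18 87 60]
  11. access 87: HIT. Cache (old->new): [18 87 60]
  12. access 97: MISS. Cache (old->new): [18 87 60 97]
  13. access 18: HIT. Cache (old->new): [18 87 60 97]
  14. access 18: HIT. Cache (old->new): [18 87 60 97]
  15. access 87: HIT. Cache (old->new): [18 87 60 97]
  16. access 60: HIT. Cache (old->new): [18 87 60 97]
  17. access 97: HIT. Cache (old->new): [18 87 60 97]
  18. access 50: MISS. Cache (old->new): [18 87 60 97 50]
  19. access 18: HIT. Cache (old->new): [18 87 60 97 50]
  20. access 92: MISS. Cache (old->new): [18 87 60 97 50 92]
  21. access 18: HIT. Cache (old->new): [18 87 60 97 50 92]
  22. access 2: MISS. Cache (old->new): [18 87 60 97 50 92 2]
  23. access 87: HIT. Cache (old->new): [18 87 60 97 50 92 2]
  24. access 60: HIT. Cache (old->new): [18 87 60 97 50 92 2]
  25. access 97: HIT. Cache (old->new): [18 87 60 97 50 92 2]
  26. access 50: HIT. Cache (old->new): [18 87 60 97 50 92 2]
  27. access 1: MISS, evict 18. Cache (old->new): [87 60 97 50 92 2 1]
Total: 19 hits, 8 misses, 1 evictions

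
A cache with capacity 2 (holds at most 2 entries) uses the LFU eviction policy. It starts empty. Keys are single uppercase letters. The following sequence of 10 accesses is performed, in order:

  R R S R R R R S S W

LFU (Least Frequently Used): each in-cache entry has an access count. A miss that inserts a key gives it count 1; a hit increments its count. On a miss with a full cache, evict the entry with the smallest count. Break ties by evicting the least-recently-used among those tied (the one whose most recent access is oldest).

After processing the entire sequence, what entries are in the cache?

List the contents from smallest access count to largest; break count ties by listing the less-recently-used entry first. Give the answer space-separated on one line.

Answer: W R

Derivation:
LFU simulation (capacity=2):
  1. access R: MISS. Cache: [R(c=1)]
  2. access R: HIT, count now 2. Cache: [R(c=2)]
  3. access S: MISS. Cache: [S(c=1) R(c=2)]
  4. access R: HIT, count now 3. Cache: [S(c=1) R(c=3)]
  5. access R: HIT, count now 4. Cache: [S(c=1) R(c=4)]
  6. access R: HIT, count now 5. Cache: [S(c=1) R(c=5)]
  7. access R: HIT, count now 6. Cache: [S(c=1) R(c=6)]
  8. access S: HIT, count now 2. Cache: [S(c=2) R(c=6)]
  9. access S: HIT, count now 3. Cache: [S(c=3) R(c=6)]
  10. access W: MISS, evict S(c=3). Cache: [W(c=1) R(c=6)]
Total: 7 hits, 3 misses, 1 evictions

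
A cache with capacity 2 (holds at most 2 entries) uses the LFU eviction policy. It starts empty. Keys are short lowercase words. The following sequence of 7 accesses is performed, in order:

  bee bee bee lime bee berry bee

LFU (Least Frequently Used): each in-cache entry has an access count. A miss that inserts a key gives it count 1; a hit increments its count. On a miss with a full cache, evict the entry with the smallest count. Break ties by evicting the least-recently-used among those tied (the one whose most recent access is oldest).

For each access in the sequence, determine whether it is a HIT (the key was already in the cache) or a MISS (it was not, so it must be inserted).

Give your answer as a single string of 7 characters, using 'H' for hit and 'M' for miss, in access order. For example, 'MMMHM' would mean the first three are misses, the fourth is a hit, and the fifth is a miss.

LFU simulation (capacity=2):
  1. access bee: MISS. Cache: [bee(c=1)]
  2. access bee: HIT, count now 2. Cache: [bee(c=2)]
  3. access bee: HIT, count now 3. Cache: [bee(c=3)]
  4. access lime: MISS. Cache: [lime(c=1) bee(c=3)]
  5. access bee: HIT, count now 4. Cache: [lime(c=1) bee(c=4)]
  6. access berry: MISS, evict lime(c=1). Cache: [berry(c=1) bee(c=4)]
  7. access bee: HIT, count now 5. Cache: [berry(c=1) bee(c=5)]
Total: 4 hits, 3 misses, 1 evictions

Answer: MHHMHMH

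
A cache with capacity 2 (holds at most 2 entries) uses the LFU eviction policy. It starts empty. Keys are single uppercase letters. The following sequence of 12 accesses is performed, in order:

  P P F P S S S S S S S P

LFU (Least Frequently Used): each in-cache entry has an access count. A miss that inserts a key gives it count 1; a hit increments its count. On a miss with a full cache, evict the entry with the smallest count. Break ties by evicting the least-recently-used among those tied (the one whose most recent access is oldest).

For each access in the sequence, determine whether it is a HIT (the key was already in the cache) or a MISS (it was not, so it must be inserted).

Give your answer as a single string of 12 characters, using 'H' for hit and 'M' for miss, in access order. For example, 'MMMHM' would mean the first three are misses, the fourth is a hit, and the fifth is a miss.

Answer: MHMHMHHHHHHH

Derivation:
LFU simulation (capacity=2):
  1. access P: MISS. Cache: [P(c=1)]
  2. access P: HIT, count now 2. Cache: [P(c=2)]
  3. access F: MISS. Cache: [F(c=1) P(c=2)]
  4. access P: HIT, count now 3. Cache: [F(c=1) P(c=3)]
  5. access S: MISS, evict F(c=1). Cache: [S(c=1) P(c=3)]
  6. access S: HIT, count now 2. Cache: [S(c=2) P(c=3)]
  7. access S: HIT, count now 3. Cache: [P(c=3) S(c=3)]
  8. access S: HIT, count now 4. Cache: [P(c=3) S(c=4)]
  9. access S: HIT, count now 5. Cache: [P(c=3) S(c=5)]
  10. access S: HIT, count now 6. Cache: [P(c=3) S(c=6)]
  11. access S: HIT, count now 7. Cache: [P(c=3) S(c=7)]
  12. access P: HIT, count now 4. Cache: [P(c=4) S(c=7)]
Total: 9 hits, 3 misses, 1 evictions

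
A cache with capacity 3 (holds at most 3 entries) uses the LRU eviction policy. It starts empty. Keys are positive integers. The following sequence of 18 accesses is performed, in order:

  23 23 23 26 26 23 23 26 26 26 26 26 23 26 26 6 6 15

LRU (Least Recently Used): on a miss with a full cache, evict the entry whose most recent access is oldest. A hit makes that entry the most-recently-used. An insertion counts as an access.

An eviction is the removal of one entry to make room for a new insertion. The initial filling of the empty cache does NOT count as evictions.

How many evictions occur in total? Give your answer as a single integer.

Answer: 1

Derivation:
LRU simulation (capacity=3):
  1. access 23: MISS. Cache (LRU->MRU): [23]
  2. access 23: HIT. Cache (LRU->MRU): [23]
  3. access 23: HIT. Cache (LRU->MRU): [23]
  4. access 26: MISS. Cache (LRU->MRU): [23 26]
  5. access 26: HIT. Cache (LRU->MRU): [23 26]
  6. access 23: HIT. Cache (LRU->MRU): [26 23]
  7. access 23: HIT. Cache (LRU->MRU): [26 23]
  8. access 26: HIT. Cache (LRU->MRU): [23 26]
  9. access 26: HIT. Cache (LRU->MRU): [23 26]
  10. access 26: HIT. Cache (LRU->MRU): [23 26]
  11. access 26: HIT. Cache (LRU->MRU): [23 26]
  12. access 26: HIT. Cache (LRU->MRU): [23 26]
  13. access 23: HIT. Cache (LRU->MRU): [26 23]
  14. access 26: HIT. Cache (LRU->MRU): [23 26]
  15. access 26: HIT. Cache (LRU->MRU): [23 26]
  16. access 6: MISS. Cache (LRU->MRU): [23 26 6]
  17. access 6: HIT. Cache (LRU->MRU): [23 26 6]
  18. access 15: MISS, evict 23. Cache (LRU->MRU): [26 6 15]
Total: 14 hits, 4 misses, 1 evictions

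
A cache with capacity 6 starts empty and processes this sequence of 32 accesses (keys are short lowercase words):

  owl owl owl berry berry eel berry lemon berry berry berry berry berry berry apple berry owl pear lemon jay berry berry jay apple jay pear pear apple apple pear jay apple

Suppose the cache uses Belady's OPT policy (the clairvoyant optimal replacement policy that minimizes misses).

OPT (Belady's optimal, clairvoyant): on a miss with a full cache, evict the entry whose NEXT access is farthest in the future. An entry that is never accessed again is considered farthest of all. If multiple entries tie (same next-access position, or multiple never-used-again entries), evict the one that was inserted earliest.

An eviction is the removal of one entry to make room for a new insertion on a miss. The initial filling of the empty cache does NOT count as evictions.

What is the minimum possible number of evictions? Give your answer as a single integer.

OPT (Belady) simulation (capacity=6):
  1. access owl: MISS. Cache: [owl]
  2. access owl: HIT. Next use of owl: step 3. Cache: [owl]
  3. access owl: HIT. Next use of owl: step 17. Cache: [owl]
  4. access berry: MISS. Cache: [owl berry]
  5. access berry: HIT. Next use of berry: step 7. Cache: [owl berry]
  6. access eel: MISS. Cache: [owl berry eel]
  7. access berry: HIT. Next use of berry: step 9. Cache: [owl berry eel]
  8. access lemon: MISS. Cache: [owl berry eel lemon]
  9. access berry: HIT. Next use of berry: step 10. Cache: [owl berry eel lemon]
  10. access berry: HIT. Next use of berry: step 11. Cache: [owl berry eel lemon]
  11. access berry: HIT. Next use of berry: step 12. Cache: [owl berry eel lemon]
  12. access berry: HIT. Next use of berry: step 13. Cache: [owl berry eel lemon]
  13. access berry: HIT. Next use of berry: step 14. Cache: [owl berry eel lemon]
  14. access berry: HIT. Next use of berry: step 16. Cache: [owl berry eel lemon]
  15. access apple: MISS. Cache: [owl berry eel lemon apple]
  16. access berry: HIT. Next use of berry: step 21. Cache: [owl berry eel lemon apple]
  17. access owl: HIT. Next use of owl: never. Cache: [owl berry eel lemon apple]
  18. access pear: MISS. Cache: [owl berry eel lemon apple pear]
  19. access lemon: HIT. Next use of lemon: never. Cache: [owl berry eel lemon apple pear]
  20. access jay: MISS, evict owl (next use: never). Cache: [berry eel lemon apple pear jay]
  21. access berry: HIT. Next use of berry: step 22. Cache: [berry eel lemon apple pear jay]
  22. access berry: HIT. Next use of berry: never. Cache: [berry eel lemon apple pear jay]
  23. access jay: HIT. Next use of jay: step 25. Cache: [berry eel lemon apple pear jay]
  24. access apple: HIT. Next use of apple: step 28. Cache: [berry eel lemon apple pear jay]
  25. access jay: HIT. Next use of jay: step 31. Cache: [berry eel lemon apple pear jay]
  26. access pear: HIT. Next use of pear: step 27. Cache: [berry eel lemon apple pear jay]
  27. access pear: HIT. Next use of pear: step 30. Cache: [berry eel lemon apple pear jay]
  28. access apple: HIT. Next use of apple: step 29. Cache: [berry eel lemon apple pear jay]
  29. access apple: HIT. Next use of apple: step 32. Cache: [berry eel lemon apple pear jay]
  30. access pear: HIT. Next use of pear: never. Cache: [berry eel lemon apple pear jay]
  31. access jay: HIT. Next use of jay: never. Cache: [berry eel lemon apple pear jay]
  32. access apple: HIT. Next use of apple: never. Cache: [berry eel lemon apple pear jay]
Total: 25 hits, 7 misses, 1 evictions

Answer: 1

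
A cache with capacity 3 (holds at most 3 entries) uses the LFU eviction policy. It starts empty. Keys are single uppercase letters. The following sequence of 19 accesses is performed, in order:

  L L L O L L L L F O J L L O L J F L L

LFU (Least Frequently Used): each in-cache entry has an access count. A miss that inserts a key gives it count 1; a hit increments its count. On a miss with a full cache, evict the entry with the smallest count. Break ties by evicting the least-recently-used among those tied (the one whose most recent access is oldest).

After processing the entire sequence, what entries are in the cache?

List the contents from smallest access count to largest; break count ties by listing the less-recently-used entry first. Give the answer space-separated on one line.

Answer: F O L

Derivation:
LFU simulation (capacity=3):
  1. access L: MISS. Cache: [L(c=1)]
  2. access L: HIT, count now 2. Cache: [L(c=2)]
  3. access L: HIT, count now 3. Cache: [L(c=3)]
  4. access O: MISS. Cache: [O(c=1) L(c=3)]
  5. access L: HIT, count now 4. Cache: [O(c=1) L(c=4)]
  6. access L: HIT, count now 5. Cache: [O(c=1) L(c=5)]
  7. access L: HIT, count now 6. Cache: [O(c=1) L(c=6)]
  8. access L: HIT, count now 7. Cache: [O(c=1) L(c=7)]
  9. access F: MISS. Cache: [O(c=1) F(c=1) L(c=7)]
  10. access O: HIT, count now 2. Cache: [F(c=1) O(c=2) L(c=7)]
  11. access J: MISS, evict F(c=1). Cache: [J(c=1) O(c=2) L(c=7)]
  12. access L: HIT, count now 8. Cache: [J(c=1) O(c=2) L(c=8)]
  13. access L: HIT, count now 9. Cache: [J(c=1) O(c=2) L(c=9)]
  14. access O: HIT, count now 3. Cache: [J(c=1) O(c=3) L(c=9)]
  15. access L: HIT, count now 10. Cache: [J(c=1) O(c=3) L(c=10)]
  16. access J: HIT, count now 2. Cache: [J(c=2) O(c=3) L(c=10)]
  17. access F: MISS, evict J(c=2). Cache: [F(c=1) O(c=3) L(c=10)]
  18. access L: HIT, count now 11. Cache: [F(c=1) O(c=3) L(c=11)]
  19. access L: HIT, count now 12. Cache: [F(c=1) O(c=3) L(c=12)]
Total: 14 hits, 5 misses, 2 evictions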